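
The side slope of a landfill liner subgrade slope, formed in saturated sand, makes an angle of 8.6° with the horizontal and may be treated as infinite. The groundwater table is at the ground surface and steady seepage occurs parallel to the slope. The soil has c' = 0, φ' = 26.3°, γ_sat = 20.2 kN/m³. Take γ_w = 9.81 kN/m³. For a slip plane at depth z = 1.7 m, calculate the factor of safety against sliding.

With seepage parallel to the slope and the water table at the surface, the effective normal stress on the slip plane uses the buoyant unit weight γ' = γ_sat − γ_w while the driving shear stress uses γ_sat:
FS = [c' + γ' z cos²β tanφ'] / [γ_sat z sinβ cosβ]
(For c' = 0 this reduces to FS = (γ'/γ_sat)·tanφ'/tanβ.)
γ' = 20.2 − 9.81 = 10.39 kN/m³
Numerator = 0.0 + 10.39·1.7·cos²8.6°·tan26.3° = 0.0 + 10.39·1.7·0.9776·0.4942 = 8.534 kPa
Denominator = 20.2·1.7·sin8.6°·cos8.6° = 20.2·1.7·0.1495·0.9888 = 5.077 kPa
FS = 8.534 / 5.077 = 1.681

FS = 1.68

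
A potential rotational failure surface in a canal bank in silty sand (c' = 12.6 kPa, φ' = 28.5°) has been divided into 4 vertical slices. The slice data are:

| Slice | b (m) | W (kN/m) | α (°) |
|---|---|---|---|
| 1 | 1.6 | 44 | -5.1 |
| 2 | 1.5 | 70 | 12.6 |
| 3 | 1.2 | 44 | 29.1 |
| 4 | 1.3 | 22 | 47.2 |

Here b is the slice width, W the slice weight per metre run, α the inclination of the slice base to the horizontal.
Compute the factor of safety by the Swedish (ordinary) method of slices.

FS = 3.49

Ordinary method of slices: FS = Σ[c'·Δl_i + (W_i cosα_i)·tanφ'] / Σ W_i sinα_i, with Δl_i = b_i / cosα_i.
Slice 1: Δl = 1.6/cos(-5.1°) = 1.606 m; N'_1 = 44·cos(-5.1°) = 43.8; c'Δl = 20.24; W sinα = -3.9
Slice 2: Δl = 1.5/cos12.6° = 1.537 m; N'_2 = 70·cos12.6° = 68.3; c'Δl = 19.37; W sinα = 15.3
Slice 3: Δl = 1.2/cos29.1° = 1.373 m; N'_3 = 44·cos29.1° = 38.4; c'Δl = 17.30; W sinα = 21.4
Slice 4: Δl = 1.3/cos47.2° = 1.913 m; N'_4 = 22·cos47.2° = 14.9; c'Δl = 24.11; W sinα = 16.1
Σc'Δl = 81.0 kN/m; ΣN' = 165.5 kN/m; ΣW sinα = 48.9 kN/m
Resisting = 81.0 + 165.5·tan28.5° = 81.0 + 89.9 = 170.9 kN/m
FS = 170.9 / 48.9 = 3.495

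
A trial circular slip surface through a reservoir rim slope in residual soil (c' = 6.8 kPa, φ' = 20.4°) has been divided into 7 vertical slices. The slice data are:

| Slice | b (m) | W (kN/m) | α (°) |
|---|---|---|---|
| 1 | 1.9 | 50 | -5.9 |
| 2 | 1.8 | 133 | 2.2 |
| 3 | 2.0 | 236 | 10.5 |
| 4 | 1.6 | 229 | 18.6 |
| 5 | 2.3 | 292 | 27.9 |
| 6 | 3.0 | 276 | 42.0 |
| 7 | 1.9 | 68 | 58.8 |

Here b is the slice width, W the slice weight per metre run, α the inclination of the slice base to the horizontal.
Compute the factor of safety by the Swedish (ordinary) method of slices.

FS = 1.09

Ordinary method of slices: FS = Σ[c'·Δl_i + (W_i cosα_i)·tanφ'] / Σ W_i sinα_i, with Δl_i = b_i / cosα_i.
Slice 1: Δl = 1.9/cos(-5.9°) = 1.910 m; N'_1 = 50·cos(-5.9°) = 49.7; c'Δl = 12.99; W sinα = -5.1
Slice 2: Δl = 1.8/cos2.2° = 1.801 m; N'_2 = 133·cos2.2° = 132.9; c'Δl = 12.25; W sinα = 5.1
Slice 3: Δl = 2.0/cos10.5° = 2.034 m; N'_3 = 236·cos10.5° = 232.0; c'Δl = 13.83; W sinα = 43.0
Slice 4: Δl = 1.6/cos18.6° = 1.688 m; N'_4 = 229·cos18.6° = 217.0; c'Δl = 11.48; W sinα = 73.0
Slice 5: Δl = 2.3/cos27.9° = 2.602 m; N'_5 = 292·cos27.9° = 258.1; c'Δl = 17.70; W sinα = 136.6
Slice 6: Δl = 3.0/cos42.0° = 4.037 m; N'_6 = 276·cos42.0° = 205.1; c'Δl = 27.45; W sinα = 184.7
Slice 7: Δl = 1.9/cos58.8° = 3.668 m; N'_7 = 68·cos58.8° = 35.2; c'Δl = 24.94; W sinα = 58.2
Σc'Δl = 120.6 kN/m; ΣN' = 1130.1 kN/m; ΣW sinα = 495.5 kN/m
Resisting = 120.6 + 1130.1·tan20.4° = 120.6 + 420.3 = 540.9 kN/m
FS = 540.9 / 495.5 = 1.092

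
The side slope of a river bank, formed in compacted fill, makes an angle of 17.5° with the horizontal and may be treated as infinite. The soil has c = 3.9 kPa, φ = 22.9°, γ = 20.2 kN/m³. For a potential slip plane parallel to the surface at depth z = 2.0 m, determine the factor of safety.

FS = 1.68

For an infinite slope with a slip plane parallel to the surface (no pore pressure): FS = [c + γz cos²β tanφ] / [γz sinβ cosβ].
γz = 20.2·2.0 = 40.40 kN/m²
Numerator = 3.9 + 40.40·cos²17.5°·tan22.9° = 3.9 + 40.40·0.9096·0.4224 = 19.422 kPa
Denominator = 40.40·sin17.5°·cos17.5° = 40.40·0.3007·0.9537 = 11.586 kPa
FS = 19.422 / 11.586 = 1.676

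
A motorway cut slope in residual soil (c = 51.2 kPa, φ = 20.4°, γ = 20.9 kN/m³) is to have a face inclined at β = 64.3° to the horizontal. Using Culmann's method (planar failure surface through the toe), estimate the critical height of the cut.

H_c = 29.62 m

Culmann's analysis gives the critical failure plane at α_cr = (β + φ)/2 = (64.3 + 20.4)/2 = 42.3°, and the critical height
H_c = (4c/γ) · sinβ cosφ / [1 − cos(β − φ)]
    = (4·51.2/20.9) · sin64.3°·cos20.4° / [1 − cos(43.9°)]
    = 9.799 · 0.9011·0.9373 / [1 − 0.7206]
    = 9.799 · 0.8446 / 0.2794
    = 29.62 m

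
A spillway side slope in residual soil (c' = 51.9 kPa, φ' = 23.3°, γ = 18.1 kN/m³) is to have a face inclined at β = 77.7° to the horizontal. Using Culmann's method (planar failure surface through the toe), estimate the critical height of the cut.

H_c = 24.63 m

Culmann's analysis gives the critical failure plane at α_cr = (β + φ')/2 = (77.7 + 23.3)/2 = 50.5°, and the critical height
H_c = (4c'/γ) · sinβ cosφ' / [1 − cos(β − φ')]
    = (4·51.9/18.1) · sin77.7°·cos23.3° / [1 − cos(54.4°)]
    = 11.470 · 0.9770·0.9184 / [1 − 0.5821]
    = 11.470 · 0.8974 / 0.4179
    = 24.63 m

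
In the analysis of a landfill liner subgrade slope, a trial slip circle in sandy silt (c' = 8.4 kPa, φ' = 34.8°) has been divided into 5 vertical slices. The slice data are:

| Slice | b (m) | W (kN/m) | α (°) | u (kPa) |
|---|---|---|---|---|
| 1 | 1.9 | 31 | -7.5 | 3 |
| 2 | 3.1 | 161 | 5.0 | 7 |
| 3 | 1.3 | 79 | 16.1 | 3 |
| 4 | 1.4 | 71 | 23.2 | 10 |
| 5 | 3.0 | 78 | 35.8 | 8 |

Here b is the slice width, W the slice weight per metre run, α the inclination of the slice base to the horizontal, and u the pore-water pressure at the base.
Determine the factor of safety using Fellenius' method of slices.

FS = 3.03

Ordinary method of slices: FS = Σ[c'·Δl_i + (W_i cosα_i − u_i·Δl_i)·tanφ'] / Σ W_i sinα_i, with Δl_i = b_i / cosα_i.
Slice 1: Δl = 1.9/cos(-7.5°) = 1.916 m; N'_1 = 31·cos(-7.5°) − 3·1.916 = 25.0; c'Δl = 16.10; W sinα = -4.0
Slice 2: Δl = 3.1/cos5.0° = 3.112 m; N'_2 = 161·cos5.0° − 7·3.112 = 138.6; c'Δl = 26.14; W sinα = 14.0
Slice 3: Δl = 1.3/cos16.1° = 1.353 m; N'_3 = 79·cos16.1° − 3·1.353 = 71.8; c'Δl = 11.37; W sinα = 21.9
Slice 4: Δl = 1.4/cos23.2° = 1.523 m; N'_4 = 71·cos23.2° − 10·1.523 = 50.0; c'Δl = 12.79; W sinα = 28.0
Slice 5: Δl = 3.0/cos35.8° = 3.699 m; N'_5 = 78·cos35.8° − 8·3.699 = 33.7; c'Δl = 31.07; W sinα = 45.6
Σc'Δl = 97.5 kN/m; ΣN' = 319.1 kN/m; ΣW sinα = 105.5 kN/m
Resisting = 97.5 + 319.1·tan34.8° = 97.5 + 221.8 = 319.3 kN/m
FS = 319.3 / 105.5 = 3.027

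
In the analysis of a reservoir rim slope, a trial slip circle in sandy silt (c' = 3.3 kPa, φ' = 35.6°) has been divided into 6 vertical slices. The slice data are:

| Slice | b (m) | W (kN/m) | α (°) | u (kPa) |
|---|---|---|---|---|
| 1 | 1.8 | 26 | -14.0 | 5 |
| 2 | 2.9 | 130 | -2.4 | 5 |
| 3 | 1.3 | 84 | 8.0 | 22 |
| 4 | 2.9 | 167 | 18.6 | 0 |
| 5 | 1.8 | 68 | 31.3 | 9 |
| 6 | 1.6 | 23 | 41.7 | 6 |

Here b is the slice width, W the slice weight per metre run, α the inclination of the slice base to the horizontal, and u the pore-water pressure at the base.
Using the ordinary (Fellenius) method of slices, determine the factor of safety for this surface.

FS = 3.10

Ordinary method of slices: FS = Σ[c'·Δl_i + (W_i cosα_i − u_i·Δl_i)·tanφ'] / Σ W_i sinα_i, with Δl_i = b_i / cosα_i.
Slice 1: Δl = 1.8/cos(-14.0°) = 1.855 m; N'_1 = 26·cos(-14.0°) − 5·1.855 = 16.0; c'Δl = 6.12; W sinα = -6.3
Slice 2: Δl = 2.9/cos(-2.4°) = 2.903 m; N'_2 = 130·cos(-2.4°) − 5·2.903 = 115.4; c'Δl = 9.58; W sinα = -5.4
Slice 3: Δl = 1.3/cos8.0° = 1.313 m; N'_3 = 84·cos8.0° − 22·1.313 = 54.3; c'Δl = 4.33; W sinα = 11.7
Slice 4: Δl = 2.9/cos18.6° = 3.060 m; N'_4 = 167·cos18.6° − 0·3.060 = 158.3; c'Δl = 10.10; W sinα = 53.3
Slice 5: Δl = 1.8/cos31.3° = 2.107 m; N'_5 = 68·cos31.3° − 9·2.107 = 39.1; c'Δl = 6.95; W sinα = 35.3
Slice 6: Δl = 1.6/cos41.7° = 2.143 m; N'_6 = 23·cos41.7° − 6·2.143 = 4.3; c'Δl = 7.07; W sinα = 15.3
Σc'Δl = 44.2 kN/m; ΣN' = 387.4 kN/m; ΣW sinα = 103.9 kN/m
Resisting = 44.2 + 387.4·tan35.6° = 44.2 + 277.3 = 321.5 kN/m
FS = 321.5 / 103.9 = 3.096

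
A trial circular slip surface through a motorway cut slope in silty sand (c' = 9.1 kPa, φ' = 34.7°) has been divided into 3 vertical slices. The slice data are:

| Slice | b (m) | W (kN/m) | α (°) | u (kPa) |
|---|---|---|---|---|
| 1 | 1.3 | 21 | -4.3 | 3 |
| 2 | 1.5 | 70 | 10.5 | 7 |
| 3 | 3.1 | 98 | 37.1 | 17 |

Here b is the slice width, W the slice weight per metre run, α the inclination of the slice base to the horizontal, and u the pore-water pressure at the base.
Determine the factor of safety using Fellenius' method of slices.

Ordinary method of slices: FS = Σ[c'·Δl_i + (W_i cosα_i − u_i·Δl_i)·tanφ'] / Σ W_i sinα_i, with Δl_i = b_i / cosα_i.
Slice 1: Δl = 1.3/cos(-4.3°) = 1.304 m; N'_1 = 21·cos(-4.3°) − 3·1.304 = 17.0; c'Δl = 11.86; W sinα = -1.6
Slice 2: Δl = 1.5/cos10.5° = 1.526 m; N'_2 = 70·cos10.5° − 7·1.526 = 58.1; c'Δl = 13.88; W sinα = 12.8
Slice 3: Δl = 3.1/cos37.1° = 3.887 m; N'_3 = 98·cos37.1° − 17·3.887 = 12.1; c'Δl = 35.37; W sinα = 59.1
Σc'Δl = 61.1 kN/m; ΣN' = 87.3 kN/m; ΣW sinα = 70.3 kN/m
Resisting = 61.1 + 87.3·tan34.7° = 61.1 + 60.4 = 121.5 kN/m
FS = 121.5 / 70.3 = 1.729

FS = 1.73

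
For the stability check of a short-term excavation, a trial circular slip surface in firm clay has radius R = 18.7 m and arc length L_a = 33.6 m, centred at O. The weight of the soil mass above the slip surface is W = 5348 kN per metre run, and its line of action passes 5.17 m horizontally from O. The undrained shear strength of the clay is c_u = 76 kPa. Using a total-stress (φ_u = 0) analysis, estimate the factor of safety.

Taking moments about the centre O, the resisting moment is provided by the undrained shear strength acting along the arc:
M_R = c_u·L_a·R = 76·33.60·18.7 = 47752.3 kN·m/m
M_D = W·d = 5348·5.17 = 27649.2 kN·m/m
FS = M_R / M_D = 47752.3 / 27649.2 = 1.727

FS = 1.73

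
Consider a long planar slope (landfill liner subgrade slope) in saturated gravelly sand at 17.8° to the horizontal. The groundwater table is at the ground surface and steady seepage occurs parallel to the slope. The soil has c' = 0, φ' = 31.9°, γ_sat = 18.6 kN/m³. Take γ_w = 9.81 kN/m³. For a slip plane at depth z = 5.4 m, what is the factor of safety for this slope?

With seepage parallel to the slope and the water table at the surface, the effective normal stress on the slip plane uses the buoyant unit weight γ' = γ_sat − γ_w while the driving shear stress uses γ_sat:
FS = [c' + γ' z cos²β tanφ'] / [γ_sat z sinβ cosβ]
(For c' = 0 this reduces to FS = (γ'/γ_sat)·tanφ'/tanβ.)
γ' = 18.6 − 9.81 = 8.79 kN/m³
Numerator = 0.0 + 8.79·5.4·cos²17.8°·tan31.9° = 0.0 + 8.79·5.4·0.9066·0.6224 = 26.784 kPa
Denominator = 18.6·5.4·sin17.8°·cos17.8° = 18.6·5.4·0.3057·0.9521 = 29.234 kPa
FS = 26.784 / 29.234 = 0.916

FS = 0.92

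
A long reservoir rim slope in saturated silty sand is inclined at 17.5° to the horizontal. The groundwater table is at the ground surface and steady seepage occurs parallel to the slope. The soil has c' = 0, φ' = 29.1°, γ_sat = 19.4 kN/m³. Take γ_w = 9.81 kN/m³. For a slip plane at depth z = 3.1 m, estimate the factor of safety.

With seepage parallel to the slope and the water table at the surface, the effective normal stress on the slip plane uses the buoyant unit weight γ' = γ_sat − γ_w while the driving shear stress uses γ_sat:
FS = [c' + γ' z cos²β tanφ'] / [γ_sat z sinβ cosβ]
(For c' = 0 this reduces to FS = (γ'/γ_sat)·tanφ'/tanβ.)
γ' = 19.4 − 9.81 = 9.59 kN/m³
Numerator = 0.0 + 9.59·3.1·cos²17.5°·tan29.1° = 0.0 + 9.59·3.1·0.9096·0.5566 = 15.051 kPa
Denominator = 19.4·3.1·sin17.5°·cos17.5° = 19.4·3.1·0.3007·0.9537 = 17.247 kPa
FS = 15.051 / 17.247 = 0.873

FS = 0.87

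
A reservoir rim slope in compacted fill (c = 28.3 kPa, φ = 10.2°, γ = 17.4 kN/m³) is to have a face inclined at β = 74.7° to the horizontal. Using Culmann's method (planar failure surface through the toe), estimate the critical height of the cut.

H_c = 10.84 m

Culmann's analysis gives the critical failure plane at α_cr = (β + φ)/2 = (74.7 + 10.2)/2 = 42.5°, and the critical height
H_c = (4c/γ) · sinβ cosφ / [1 − cos(β − φ)]
    = (4·28.3/17.4) · sin74.7°·cos10.2° / [1 − cos(64.5°)]
    = 6.506 · 0.9646·0.9842 / [1 − 0.4305]
    = 6.506 · 0.9493 / 0.5695
    = 10.84 m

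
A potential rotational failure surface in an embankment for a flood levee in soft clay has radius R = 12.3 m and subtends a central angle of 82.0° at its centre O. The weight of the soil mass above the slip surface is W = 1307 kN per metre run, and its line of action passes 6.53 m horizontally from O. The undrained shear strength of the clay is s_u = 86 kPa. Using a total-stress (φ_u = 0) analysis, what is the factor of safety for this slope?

FS = 2.18

Taking moments about the centre O, the resisting moment is provided by the undrained shear strength acting along the arc:
Arc length L_a = R·θ = 12.3·(82.0°·π/180) = 12.3·1.4312 = 17.60 m
M_R = s_u·L_a·R = 86·17.60·12.3 = 18620.9 kN·m/m
M_D = W·d = 1307·6.53 = 8534.7 kN·m/m
FS = M_R / M_D = 18620.9 / 8534.7 = 2.182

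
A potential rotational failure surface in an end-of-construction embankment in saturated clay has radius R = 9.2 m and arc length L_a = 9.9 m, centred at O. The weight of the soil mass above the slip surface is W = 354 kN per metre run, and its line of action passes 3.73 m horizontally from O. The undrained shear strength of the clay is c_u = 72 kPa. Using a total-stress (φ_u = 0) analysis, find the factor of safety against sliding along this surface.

Taking moments about the centre O, the resisting moment is provided by the undrained shear strength acting along the arc:
M_R = c_u·L_a·R = 72·9.90·9.2 = 6557.8 kN·m/m
M_D = W·d = 354·3.73 = 1320.4 kN·m/m
FS = M_R / M_D = 6557.8 / 1320.4 = 4.966

FS = 4.97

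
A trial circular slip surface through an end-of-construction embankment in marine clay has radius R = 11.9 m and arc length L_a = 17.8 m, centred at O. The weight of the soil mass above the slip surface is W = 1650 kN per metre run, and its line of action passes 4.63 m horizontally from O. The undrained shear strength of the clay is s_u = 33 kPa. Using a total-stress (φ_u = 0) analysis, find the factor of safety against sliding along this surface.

Taking moments about the centre O, the resisting moment is provided by the undrained shear strength acting along the arc:
M_R = s_u·L_a·R = 33·17.80·11.9 = 6990.1 kN·m/m
M_D = W·d = 1650·4.63 = 7639.5 kN·m/m
FS = M_R / M_D = 6990.1 / 7639.5 = 0.915

FS = 0.91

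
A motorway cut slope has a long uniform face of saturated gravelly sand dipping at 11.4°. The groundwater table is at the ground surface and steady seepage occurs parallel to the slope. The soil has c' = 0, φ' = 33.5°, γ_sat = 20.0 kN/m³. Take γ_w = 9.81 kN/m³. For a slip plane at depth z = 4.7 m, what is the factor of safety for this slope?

FS = 1.67

With seepage parallel to the slope and the water table at the surface, the effective normal stress on the slip plane uses the buoyant unit weight γ' = γ_sat − γ_w while the driving shear stress uses γ_sat:
FS = [c' + γ' z cos²β tanφ'] / [γ_sat z sinβ cosβ]
(For c' = 0 this reduces to FS = (γ'/γ_sat)·tanφ'/tanβ.)
γ' = 20.0 − 9.81 = 10.19 kN/m³
Numerator = 0.0 + 10.19·4.7·cos²11.4°·tan33.5° = 0.0 + 10.19·4.7·0.9609·0.6619 = 30.461 kPa
Denominator = 20.0·4.7·sin11.4°·cos11.4° = 20.0·4.7·0.1977·0.9803 = 18.213 kPa
FS = 30.461 / 18.213 = 1.672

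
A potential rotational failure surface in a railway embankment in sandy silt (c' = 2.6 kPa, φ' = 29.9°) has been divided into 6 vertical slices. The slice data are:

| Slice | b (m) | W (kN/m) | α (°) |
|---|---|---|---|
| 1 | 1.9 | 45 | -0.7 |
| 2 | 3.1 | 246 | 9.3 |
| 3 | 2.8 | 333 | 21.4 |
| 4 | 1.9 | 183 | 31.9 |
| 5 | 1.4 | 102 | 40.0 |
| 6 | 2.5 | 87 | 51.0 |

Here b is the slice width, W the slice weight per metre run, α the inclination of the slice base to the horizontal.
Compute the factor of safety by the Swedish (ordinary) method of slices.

Ordinary method of slices: FS = Σ[c'·Δl_i + (W_i cosα_i)·tanφ'] / Σ W_i sinα_i, with Δl_i = b_i / cosα_i.
Slice 1: Δl = 1.9/cos(-0.7°) = 1.900 m; N'_1 = 45·cos(-0.7°) = 45.0; c'Δl = 4.94; W sinα = -0.5
Slice 2: Δl = 3.1/cos9.3° = 3.141 m; N'_2 = 246·cos9.3° = 242.8; c'Δl = 8.17; W sinα = 39.8
Slice 3: Δl = 2.8/cos21.4° = 3.007 m; N'_3 = 333·cos21.4° = 310.0; c'Δl = 7.82; W sinα = 121.5
Slice 4: Δl = 1.9/cos31.9° = 2.238 m; N'_4 = 183·cos31.9° = 155.4; c'Δl = 5.82; W sinα = 96.7
Slice 5: Δl = 1.4/cos40.0° = 1.828 m; N'_5 = 102·cos40.0° = 78.1; c'Δl = 4.75; W sinα = 65.6
Slice 6: Δl = 2.5/cos51.0° = 3.973 m; N'_6 = 87·cos51.0° = 54.8; c'Δl = 10.33; W sinα = 67.6
Σc'Δl = 41.8 kN/m; ΣN' = 886.1 kN/m; ΣW sinα = 390.6 kN/m
Resisting = 41.8 + 886.1·tan29.9° = 41.8 + 509.5 = 551.3 kN/m
FS = 551.3 / 390.6 = 1.412

FS = 1.41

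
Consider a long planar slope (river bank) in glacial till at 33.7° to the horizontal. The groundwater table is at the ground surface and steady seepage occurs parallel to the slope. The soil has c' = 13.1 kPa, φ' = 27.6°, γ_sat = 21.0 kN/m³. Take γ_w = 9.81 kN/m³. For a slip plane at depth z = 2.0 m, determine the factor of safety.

FS = 1.09

With seepage parallel to the slope and the water table at the surface, the effective normal stress on the slip plane uses the buoyant unit weight γ' = γ_sat − γ_w while the driving shear stress uses γ_sat:
FS = [c' + γ' z cos²β tanφ'] / [γ_sat z sinβ cosβ]
γ' = 21.0 − 9.81 = 11.19 kN/m³
Numerator = 13.1 + 11.19·2.0·cos²33.7°·tan27.6° = 13.1 + 11.19·2.0·0.6921·0.5228 = 21.198 kPa
Denominator = 21.0·2.0·sin33.7°·cos33.7° = 21.0·2.0·0.5548·0.8320 = 19.387 kPa
FS = 21.198 / 19.387 = 1.093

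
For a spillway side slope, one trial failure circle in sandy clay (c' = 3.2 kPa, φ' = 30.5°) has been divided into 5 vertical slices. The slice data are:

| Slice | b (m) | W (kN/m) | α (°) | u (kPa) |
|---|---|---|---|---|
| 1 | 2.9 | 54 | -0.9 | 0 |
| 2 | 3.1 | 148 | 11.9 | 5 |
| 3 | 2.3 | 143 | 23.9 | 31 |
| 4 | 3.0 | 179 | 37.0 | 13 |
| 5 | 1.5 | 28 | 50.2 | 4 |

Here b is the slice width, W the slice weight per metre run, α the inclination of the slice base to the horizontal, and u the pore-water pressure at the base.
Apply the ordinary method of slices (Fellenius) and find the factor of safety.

Ordinary method of slices: FS = Σ[c'·Δl_i + (W_i cosα_i − u_i·Δl_i)·tanφ'] / Σ W_i sinα_i, with Δl_i = b_i / cosα_i.
Slice 1: Δl = 2.9/cos(-0.9°) = 2.900 m; N'_1 = 54·cos(-0.9°) − 0·2.900 = 54.0; c'Δl = 9.28; W sinα = -0.8
Slice 2: Δl = 3.1/cos11.9° = 3.168 m; N'_2 = 148·cos11.9° − 5·3.168 = 129.0; c'Δl = 10.14; W sinα = 30.5
Slice 3: Δl = 2.3/cos23.9° = 2.516 m; N'_3 = 143·cos23.9° − 31·2.516 = 52.8; c'Δl = 8.05; W sinα = 57.9
Slice 4: Δl = 3.0/cos37.0° = 3.756 m; N'_4 = 179·cos37.0° − 13·3.756 = 94.1; c'Δl = 12.02; W sinα = 107.7
Slice 5: Δl = 1.5/cos50.2° = 2.343 m; N'_5 = 28·cos50.2° − 4·2.343 = 8.5; c'Δl = 7.50; W sinα = 21.5
Σc'Δl = 47.0 kN/m; ΣN' = 338.4 kN/m; ΣW sinα = 216.8 kN/m
Resisting = 47.0 + 338.4·tan30.5° = 47.0 + 199.3 = 246.3 kN/m
FS = 246.3 / 216.8 = 1.136

FS = 1.14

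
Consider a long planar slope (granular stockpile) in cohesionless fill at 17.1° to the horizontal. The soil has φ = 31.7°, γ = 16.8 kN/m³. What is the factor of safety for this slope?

For a dry cohesionless infinite slope the factor of safety is FS = tanφ / tanβ.
FS = tan31.7° / tan17.1° = 0.6176 / 0.3076 = 2.008

FS = 2.01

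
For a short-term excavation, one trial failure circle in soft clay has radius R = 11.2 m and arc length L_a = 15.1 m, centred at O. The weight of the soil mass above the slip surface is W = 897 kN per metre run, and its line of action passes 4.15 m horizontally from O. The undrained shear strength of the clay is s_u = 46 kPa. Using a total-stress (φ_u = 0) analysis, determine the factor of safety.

FS = 2.09

Taking moments about the centre O, the resisting moment is provided by the undrained shear strength acting along the arc:
M_R = s_u·L_a·R = 46·15.10·11.2 = 7779.5 kN·m/m
M_D = W·d = 897·4.15 = 3722.6 kN·m/m
FS = M_R / M_D = 7779.5 / 3722.6 = 2.090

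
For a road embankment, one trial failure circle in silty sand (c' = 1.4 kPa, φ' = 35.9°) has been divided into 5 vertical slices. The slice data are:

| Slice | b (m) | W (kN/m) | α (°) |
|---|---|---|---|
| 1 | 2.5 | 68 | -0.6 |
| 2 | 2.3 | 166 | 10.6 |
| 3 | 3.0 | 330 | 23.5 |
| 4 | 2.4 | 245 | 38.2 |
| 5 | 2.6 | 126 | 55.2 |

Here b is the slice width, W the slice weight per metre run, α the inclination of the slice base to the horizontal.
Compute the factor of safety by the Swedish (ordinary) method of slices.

FS = 1.44

Ordinary method of slices: FS = Σ[c'·Δl_i + (W_i cosα_i)·tanφ'] / Σ W_i sinα_i, with Δl_i = b_i / cosα_i.
Slice 1: Δl = 2.5/cos(-0.6°) = 2.500 m; N'_1 = 68·cos(-0.6°) = 68.0; c'Δl = 3.50; W sinα = -0.7
Slice 2: Δl = 2.3/cos10.6° = 2.340 m; N'_2 = 166·cos10.6° = 163.2; c'Δl = 3.28; W sinα = 30.5
Slice 3: Δl = 3.0/cos23.5° = 3.271 m; N'_3 = 330·cos23.5° = 302.6; c'Δl = 4.58; W sinα = 131.6
Slice 4: Δl = 2.4/cos38.2° = 3.054 m; N'_4 = 245·cos38.2° = 192.5; c'Δl = 4.28; W sinα = 151.5
Slice 5: Δl = 2.6/cos55.2° = 4.556 m; N'_5 = 126·cos55.2° = 71.9; c'Δl = 6.38; W sinα = 103.5
Σc'Δl = 22.0 kN/m; ΣN' = 798.2 kN/m; ΣW sinα = 416.4 kN/m
Resisting = 22.0 + 798.2·tan35.9° = 22.0 + 577.8 = 599.8 kN/m
FS = 599.8 / 416.4 = 1.441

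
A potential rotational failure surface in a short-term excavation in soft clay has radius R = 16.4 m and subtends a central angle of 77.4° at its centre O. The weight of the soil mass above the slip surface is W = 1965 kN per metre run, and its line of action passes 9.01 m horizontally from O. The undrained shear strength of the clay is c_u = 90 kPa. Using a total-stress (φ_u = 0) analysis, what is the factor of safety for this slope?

FS = 1.85

Taking moments about the centre O, the resisting moment is provided by the undrained shear strength acting along the arc:
Arc length L_a = R·θ = 16.4·(77.4°·π/180) = 16.4·1.3509 = 22.15 m
M_R = c_u·L_a·R = 90·22.15·16.4 = 32700.1 kN·m/m
M_D = W·d = 1965·9.01 = 17704.6 kN·m/m
FS = M_R / M_D = 32700.1 / 17704.6 = 1.847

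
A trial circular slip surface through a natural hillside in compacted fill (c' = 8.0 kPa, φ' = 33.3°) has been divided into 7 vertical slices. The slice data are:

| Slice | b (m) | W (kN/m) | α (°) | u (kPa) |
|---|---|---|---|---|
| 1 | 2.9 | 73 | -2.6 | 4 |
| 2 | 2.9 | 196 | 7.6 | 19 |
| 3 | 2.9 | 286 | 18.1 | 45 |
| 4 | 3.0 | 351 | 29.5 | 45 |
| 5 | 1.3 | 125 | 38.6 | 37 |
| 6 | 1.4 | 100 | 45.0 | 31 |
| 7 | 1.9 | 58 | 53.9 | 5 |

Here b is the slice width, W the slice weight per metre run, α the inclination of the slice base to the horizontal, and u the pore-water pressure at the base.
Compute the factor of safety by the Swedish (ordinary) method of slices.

FS = 1.07

Ordinary method of slices: FS = Σ[c'·Δl_i + (W_i cosα_i − u_i·Δl_i)·tanφ'] / Σ W_i sinα_i, with Δl_i = b_i / cosα_i.
Slice 1: Δl = 2.9/cos(-2.6°) = 2.903 m; N'_1 = 73·cos(-2.6°) − 4·2.903 = 61.3; c'Δl = 23.22; W sinα = -3.3
Slice 2: Δl = 2.9/cos7.6° = 2.926 m; N'_2 = 196·cos7.6° − 19·2.926 = 138.7; c'Δl = 23.41; W sinα = 25.9
Slice 3: Δl = 2.9/cos18.1° = 3.051 m; N'_3 = 286·cos18.1° − 45·3.051 = 134.6; c'Δl = 24.41; W sinα = 88.9
Slice 4: Δl = 3.0/cos29.5° = 3.447 m; N'_4 = 351·cos29.5° − 45·3.447 = 150.4; c'Δl = 27.57; W sinα = 172.8
Slice 5: Δl = 1.3/cos38.6° = 1.663 m; N'_5 = 125·cos38.6° − 37·1.663 = 36.1; c'Δl = 13.31; W sinα = 78.0
Slice 6: Δl = 1.4/cos45.0° = 1.980 m; N'_6 = 100·cos45.0° − 31·1.980 = 9.3; c'Δl = 15.84; W sinα = 70.7
Slice 7: Δl = 1.9/cos53.9° = 3.225 m; N'_7 = 58·cos53.9° − 5·3.225 = 18.0; c'Δl = 25.80; W sinα = 46.9
Σc'Δl = 153.6 kN/m; ΣN' = 548.5 kN/m; ΣW sinα = 479.9 kN/m
Resisting = 153.6 + 548.5·tan33.3° = 153.6 + 360.3 = 513.8 kN/m
FS = 513.8 / 479.9 = 1.071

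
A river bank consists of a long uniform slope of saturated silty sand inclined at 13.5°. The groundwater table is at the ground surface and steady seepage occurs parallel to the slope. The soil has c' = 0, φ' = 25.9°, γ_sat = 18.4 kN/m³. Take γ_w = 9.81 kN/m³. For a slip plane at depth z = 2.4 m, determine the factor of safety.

FS = 0.94

With seepage parallel to the slope and the water table at the surface, the effective normal stress on the slip plane uses the buoyant unit weight γ' = γ_sat − γ_w while the driving shear stress uses γ_sat:
FS = [c' + γ' z cos²β tanφ'] / [γ_sat z sinβ cosβ]
(For c' = 0 this reduces to FS = (γ'/γ_sat)·tanφ'/tanβ.)
γ' = 18.4 − 9.81 = 8.59 kN/m³
Numerator = 0.0 + 8.59·2.4·cos²13.5°·tan25.9° = 0.0 + 8.59·2.4·0.9455·0.4856 = 9.465 kPa
Denominator = 18.4·2.4·sin13.5°·cos13.5° = 18.4·2.4·0.2334·0.9724 = 10.024 kPa
FS = 9.465 / 10.024 = 0.944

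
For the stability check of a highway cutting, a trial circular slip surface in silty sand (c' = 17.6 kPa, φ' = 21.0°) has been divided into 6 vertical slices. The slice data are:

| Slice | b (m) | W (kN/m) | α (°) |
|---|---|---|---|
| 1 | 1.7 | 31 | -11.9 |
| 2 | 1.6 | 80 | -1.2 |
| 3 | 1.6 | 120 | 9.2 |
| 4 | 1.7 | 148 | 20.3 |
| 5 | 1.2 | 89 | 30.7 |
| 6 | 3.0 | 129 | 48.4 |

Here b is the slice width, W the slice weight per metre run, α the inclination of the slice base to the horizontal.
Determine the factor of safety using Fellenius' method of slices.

Ordinary method of slices: FS = Σ[c'·Δl_i + (W_i cosα_i)·tanφ'] / Σ W_i sinα_i, with Δl_i = b_i / cosα_i.
Slice 1: Δl = 1.7/cos(-11.9°) = 1.737 m; N'_1 = 31·cos(-11.9°) = 30.3; c'Δl = 30.58; W sinα = -6.4
Slice 2: Δl = 1.6/cos(-1.2°) = 1.600 m; N'_2 = 80·cos(-1.2°) = 80.0; c'Δl = 28.17; W sinα = -1.7
Slice 3: Δl = 1.6/cos9.2° = 1.621 m; N'_3 = 120·cos9.2° = 118.5; c'Δl = 28.53; W sinα = 19.2
Slice 4: Δl = 1.7/cos20.3° = 1.813 m; N'_4 = 148·cos20.3° = 138.8; c'Δl = 31.90; W sinα = 51.3
Slice 5: Δl = 1.2/cos30.7° = 1.396 m; N'_5 = 89·cos30.7° = 76.5; c'Δl = 24.56; W sinα = 45.4
Slice 6: Δl = 3.0/cos48.4° = 4.519 m; N'_6 = 129·cos48.4° = 85.6; c'Δl = 79.53; W sinα = 96.5
Σc'Δl = 223.3 kN/m; ΣN' = 529.8 kN/m; ΣW sinα = 204.4 kN/m
Resisting = 223.3 + 529.8·tan21.0° = 223.3 + 203.4 = 426.6 kN/m
FS = 426.6 / 204.4 = 2.087

FS = 2.09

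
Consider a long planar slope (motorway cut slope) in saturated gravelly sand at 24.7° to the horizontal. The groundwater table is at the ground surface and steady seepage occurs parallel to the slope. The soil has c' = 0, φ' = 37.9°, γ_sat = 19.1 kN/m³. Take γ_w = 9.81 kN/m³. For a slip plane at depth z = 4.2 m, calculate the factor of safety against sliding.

FS = 0.82

With seepage parallel to the slope and the water table at the surface, the effective normal stress on the slip plane uses the buoyant unit weight γ' = γ_sat − γ_w while the driving shear stress uses γ_sat:
FS = [c' + γ' z cos²β tanφ'] / [γ_sat z sinβ cosβ]
(For c' = 0 this reduces to FS = (γ'/γ_sat)·tanφ'/tanβ.)
γ' = 19.1 − 9.81 = 9.29 kN/m³
Numerator = 0.0 + 9.29·4.2·cos²24.7°·tan37.9° = 0.0 + 9.29·4.2·0.8254·0.7785 = 25.071 kPa
Denominator = 19.1·4.2·sin24.7°·cos24.7° = 19.1·4.2·0.4179·0.9085 = 30.454 kPa
FS = 25.071 / 30.454 = 0.823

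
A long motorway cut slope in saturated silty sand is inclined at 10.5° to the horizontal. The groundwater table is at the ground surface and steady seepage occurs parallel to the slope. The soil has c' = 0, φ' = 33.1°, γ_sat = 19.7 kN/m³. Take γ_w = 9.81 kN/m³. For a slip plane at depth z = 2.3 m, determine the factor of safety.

With seepage parallel to the slope and the water table at the surface, the effective normal stress on the slip plane uses the buoyant unit weight γ' = γ_sat − γ_w while the driving shear stress uses γ_sat:
FS = [c' + γ' z cos²β tanφ'] / [γ_sat z sinβ cosβ]
(For c' = 0 this reduces to FS = (γ'/γ_sat)·tanφ'/tanβ.)
γ' = 19.7 − 9.81 = 9.89 kN/m³
Numerator = 0.0 + 9.89·2.3·cos²10.5°·tan33.1° = 0.0 + 9.89·2.3·0.9668·0.6519 = 14.336 kPa
Denominator = 19.7·2.3·sin10.5°·cos10.5° = 19.7·2.3·0.1822·0.9833 = 8.119 kPa
FS = 14.336 / 8.119 = 1.766

FS = 1.77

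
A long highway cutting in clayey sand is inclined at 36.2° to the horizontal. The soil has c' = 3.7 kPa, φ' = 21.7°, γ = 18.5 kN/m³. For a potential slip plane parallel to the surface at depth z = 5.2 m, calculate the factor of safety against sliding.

FS = 0.62

For an infinite slope with a slip plane parallel to the surface (no pore pressure): FS = [c' + γz cos²β tanφ'] / [γz sinβ cosβ].
γz = 18.5·5.2 = 96.20 kN/m²
Numerator = 3.7 + 96.20·cos²36.2°·tan21.7° = 3.7 + 96.20·0.6512·0.3979 = 28.629 kPa
Denominator = 96.20·sin36.2°·cos36.2° = 96.20·0.5906·0.8070 = 45.848 kPa
FS = 28.629 / 45.848 = 0.624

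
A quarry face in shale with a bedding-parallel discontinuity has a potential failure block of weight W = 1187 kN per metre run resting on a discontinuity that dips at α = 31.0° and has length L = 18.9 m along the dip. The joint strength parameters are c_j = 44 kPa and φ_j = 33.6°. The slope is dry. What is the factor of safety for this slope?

FS = 2.47

Resolving the block weight along and normal to the plane and applying the Mohr–Coulomb strength on the joint:
N' = W cosα = 1187·cos31.0° = 1017.5 kN/m
Driving force T = W sinα = 1187·sin31.0° = 611.4 kN/m
Resisting force R = c_j·L + N'·tanφ_j = 44·18.9 + 1017.5·tan33.6° = 831.6 + 676.0 = 1507.6 kN/m
FS = R / T = 1507.6 / 611.4 = 2.466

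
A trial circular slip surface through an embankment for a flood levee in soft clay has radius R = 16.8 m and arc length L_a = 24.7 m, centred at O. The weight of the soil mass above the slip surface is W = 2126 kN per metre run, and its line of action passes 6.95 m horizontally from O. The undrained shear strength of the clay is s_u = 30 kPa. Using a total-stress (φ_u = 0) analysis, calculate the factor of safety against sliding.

FS = 0.84

Taking moments about the centre O, the resisting moment is provided by the undrained shear strength acting along the arc:
M_R = s_u·L_a·R = 30·24.70·16.8 = 12448.8 kN·m/m
M_D = W·d = 2126·6.95 = 14775.7 kN·m/m
FS = M_R / M_D = 12448.8 / 14775.7 = 0.843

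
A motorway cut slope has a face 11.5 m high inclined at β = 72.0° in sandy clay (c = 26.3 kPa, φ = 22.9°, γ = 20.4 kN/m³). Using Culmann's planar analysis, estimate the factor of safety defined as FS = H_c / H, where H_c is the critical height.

H_c = (4c/γ) · sinβ cosφ / [1 − cos(β − φ)]
    = (4·26.3/20.4) · sin72.0°·cos22.9° / [1 − cos49.1°]
    = 5.157 · 0.8761 / 0.3453 = 13.09 m
FS = H_c / H = 13.09 / 11.5 = 1.138

FS = 1.14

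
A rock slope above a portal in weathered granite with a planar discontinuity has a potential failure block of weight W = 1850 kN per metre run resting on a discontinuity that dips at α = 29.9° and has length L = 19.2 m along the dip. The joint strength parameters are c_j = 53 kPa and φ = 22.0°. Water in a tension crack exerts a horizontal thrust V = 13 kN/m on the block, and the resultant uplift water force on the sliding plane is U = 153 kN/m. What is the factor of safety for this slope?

Resolving the block weight along and normal to the plane and applying the Mohr–Coulomb strength on the joint:
N' = W cosα − U − V sinα = 1850·cos29.9° − 153 − 13·sin29.9° = 1444.3 kN/m
Driving force T = W sinα + V cosα = 1850·sin29.9° + 13·cos29.9° = 933.5 kN/m
Resisting force R = c_j·L + N'·tanφ = 53·19.2 + 1444.3·tan22.0° = 1017.6 + 583.5 = 1601.1 kN/m
FS = R / T = 1601.1 / 933.5 = 1.715

FS = 1.72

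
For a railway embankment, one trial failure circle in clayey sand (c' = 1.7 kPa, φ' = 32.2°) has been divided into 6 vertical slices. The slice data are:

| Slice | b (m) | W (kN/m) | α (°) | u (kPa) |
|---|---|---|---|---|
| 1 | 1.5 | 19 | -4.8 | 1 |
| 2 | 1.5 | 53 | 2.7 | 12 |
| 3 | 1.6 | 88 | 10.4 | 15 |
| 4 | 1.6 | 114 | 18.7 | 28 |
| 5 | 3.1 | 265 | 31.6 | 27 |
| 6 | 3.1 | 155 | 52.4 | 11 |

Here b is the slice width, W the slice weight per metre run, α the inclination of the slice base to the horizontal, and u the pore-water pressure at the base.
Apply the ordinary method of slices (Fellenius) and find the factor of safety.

FS = 0.76

Ordinary method of slices: FS = Σ[c'·Δl_i + (W_i cosα_i − u_i·Δl_i)·tanφ'] / Σ W_i sinα_i, with Δl_i = b_i / cosα_i.
Slice 1: Δl = 1.5/cos(-4.8°) = 1.505 m; N'_1 = 19·cos(-4.8°) − 1·1.505 = 17.4; c'Δl = 2.56; W sinα = -1.6
Slice 2: Δl = 1.5/cos2.7° = 1.502 m; N'_2 = 53·cos2.7° − 12·1.502 = 34.9; c'Δl = 2.55; W sinα = 2.5
Slice 3: Δl = 1.6/cos10.4° = 1.627 m; N'_3 = 88·cos10.4° − 15·1.627 = 62.2; c'Δl = 2.77; W sinα = 15.9
Slice 4: Δl = 1.6/cos18.7° = 1.689 m; N'_4 = 114·cos18.7° − 28·1.689 = 60.7; c'Δl = 2.87; W sinα = 36.5
Slice 5: Δl = 3.1/cos31.6° = 3.640 m; N'_5 = 265·cos31.6° − 27·3.640 = 127.4; c'Δl = 6.19; W sinα = 138.9
Slice 6: Δl = 3.1/cos52.4° = 5.081 m; N'_6 = 155·cos52.4° − 11·5.081 = 38.7; c'Δl = 8.64; W sinα = 122.8
Σc'Δl = 25.6 kN/m; ΣN' = 341.3 kN/m; ΣW sinα = 315.0 kN/m
Resisting = 25.6 + 341.3·tan32.2° = 25.6 + 214.9 = 240.5 kN/m
FS = 240.5 / 315.0 = 0.764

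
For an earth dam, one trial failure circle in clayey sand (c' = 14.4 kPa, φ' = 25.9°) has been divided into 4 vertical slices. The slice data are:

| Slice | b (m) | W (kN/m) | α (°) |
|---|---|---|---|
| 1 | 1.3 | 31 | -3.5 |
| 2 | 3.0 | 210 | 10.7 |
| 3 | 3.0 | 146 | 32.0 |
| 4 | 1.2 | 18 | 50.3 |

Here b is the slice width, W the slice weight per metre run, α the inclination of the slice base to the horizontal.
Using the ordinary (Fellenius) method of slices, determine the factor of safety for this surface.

FS = 2.51

Ordinary method of slices: FS = Σ[c'·Δl_i + (W_i cosα_i)·tanφ'] / Σ W_i sinα_i, with Δl_i = b_i / cosα_i.
Slice 1: Δl = 1.3/cos(-3.5°) = 1.302 m; N'_1 = 31·cos(-3.5°) = 30.9; c'Δl = 18.75; W sinα = -1.9
Slice 2: Δl = 3.0/cos10.7° = 3.053 m; N'_2 = 210·cos10.7° = 206.3; c'Δl = 43.96; W sinα = 39.0
Slice 3: Δl = 3.0/cos32.0° = 3.538 m; N'_3 = 146·cos32.0° = 123.8; c'Δl = 50.94; W sinα = 77.4
Slice 4: Δl = 1.2/cos50.3° = 1.879 m; N'_4 = 18·cos50.3° = 11.5; c'Δl = 27.05; W sinα = 13.8
Σc'Δl = 140.7 kN/m; ΣN' = 372.6 kN/m; ΣW sinα = 128.3 kN/m
Resisting = 140.7 + 372.6·tan25.9° = 140.7 + 180.9 = 321.6 kN/m
FS = 321.6 / 128.3 = 2.507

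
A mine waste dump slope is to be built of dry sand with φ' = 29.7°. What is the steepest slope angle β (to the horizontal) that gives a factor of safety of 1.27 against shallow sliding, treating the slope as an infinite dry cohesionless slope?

β = 24.2°

For an infinite dry cohesionless slope FS = tanφ'/tanβ, so tanβ = tanφ' / FS.
tanβ = tan29.7° / 1.27 = 0.5704 / 1.27 = 0.4491
β = arctan(0.4491) = 24.19°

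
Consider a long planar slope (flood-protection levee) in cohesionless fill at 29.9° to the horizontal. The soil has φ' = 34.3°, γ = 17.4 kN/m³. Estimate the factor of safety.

For a dry cohesionless infinite slope the factor of safety is FS = tanφ' / tanβ.
FS = tan34.3° / tan29.9° = 0.6822 / 0.5750 = 1.186

FS = 1.19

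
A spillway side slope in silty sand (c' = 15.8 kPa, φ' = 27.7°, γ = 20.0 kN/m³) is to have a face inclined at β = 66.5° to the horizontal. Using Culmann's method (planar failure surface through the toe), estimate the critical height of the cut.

H_c = 11.63 m

Culmann's analysis gives the critical failure plane at α_cr = (β + φ')/2 = (66.5 + 27.7)/2 = 47.1°, and the critical height
H_c = (4c'/γ) · sinβ cosφ' / [1 − cos(β − φ')]
    = (4·15.8/20.0) · sin66.5°·cos27.7° / [1 − cos(38.8°)]
    = 3.160 · 0.9171·0.8854 / [1 − 0.7793]
    = 3.160 · 0.8120 / 0.2207
    = 11.63 m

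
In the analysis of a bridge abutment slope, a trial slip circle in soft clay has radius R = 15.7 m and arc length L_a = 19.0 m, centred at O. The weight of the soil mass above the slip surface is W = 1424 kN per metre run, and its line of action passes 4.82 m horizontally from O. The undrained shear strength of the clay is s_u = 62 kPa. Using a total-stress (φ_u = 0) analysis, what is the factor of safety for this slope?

FS = 2.69

Taking moments about the centre O, the resisting moment is provided by the undrained shear strength acting along the arc:
M_R = s_u·L_a·R = 62·19.00·15.7 = 18494.6 kN·m/m
M_D = W·d = 1424·4.82 = 6863.7 kN·m/m
FS = M_R / M_D = 18494.6 / 6863.7 = 2.695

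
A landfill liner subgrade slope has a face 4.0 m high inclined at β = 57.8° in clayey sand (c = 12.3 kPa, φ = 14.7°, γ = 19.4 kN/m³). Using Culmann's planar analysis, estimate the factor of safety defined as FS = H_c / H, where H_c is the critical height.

H_c = (4c/γ) · sinβ cosφ / [1 − cos(β − φ)]
    = (4·12.3/19.4) · sin57.8°·cos14.7° / [1 − cos43.1°]
    = 2.536 · 0.8185 / 0.2698 = 7.69 m
FS = H_c / H = 7.69 / 4.0 = 1.923

FS = 1.92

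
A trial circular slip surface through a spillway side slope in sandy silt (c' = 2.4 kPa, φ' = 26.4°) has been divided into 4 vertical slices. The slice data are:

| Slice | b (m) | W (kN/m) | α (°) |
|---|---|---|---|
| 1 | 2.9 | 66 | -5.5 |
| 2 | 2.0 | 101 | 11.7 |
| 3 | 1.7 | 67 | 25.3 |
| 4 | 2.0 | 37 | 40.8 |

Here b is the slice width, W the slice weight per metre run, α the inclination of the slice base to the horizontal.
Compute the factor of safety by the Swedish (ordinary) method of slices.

FS = 2.22

Ordinary method of slices: FS = Σ[c'·Δl_i + (W_i cosα_i)·tanφ'] / Σ W_i sinα_i, with Δl_i = b_i / cosα_i.
Slice 1: Δl = 2.9/cos(-5.5°) = 2.913 m; N'_1 = 66·cos(-5.5°) = 65.7; c'Δl = 6.99; W sinα = -6.3
Slice 2: Δl = 2.0/cos11.7° = 2.042 m; N'_2 = 101·cos11.7° = 98.9; c'Δl = 4.90; W sinα = 20.5
Slice 3: Δl = 1.7/cos25.3° = 1.880 m; N'_3 = 67·cos25.3° = 60.6; c'Δl = 4.51; W sinα = 28.6
Slice 4: Δl = 2.0/cos40.8° = 2.642 m; N'_4 = 37·cos40.8° = 28.0; c'Δl = 6.34; W sinα = 24.2
Σc'Δl = 22.7 kN/m; ΣN' = 253.2 kN/m; ΣW sinα = 67.0 kN/m
Resisting = 22.7 + 253.2·tan26.4° = 22.7 + 125.7 = 148.4 kN/m
FS = 148.4 / 67.0 = 2.216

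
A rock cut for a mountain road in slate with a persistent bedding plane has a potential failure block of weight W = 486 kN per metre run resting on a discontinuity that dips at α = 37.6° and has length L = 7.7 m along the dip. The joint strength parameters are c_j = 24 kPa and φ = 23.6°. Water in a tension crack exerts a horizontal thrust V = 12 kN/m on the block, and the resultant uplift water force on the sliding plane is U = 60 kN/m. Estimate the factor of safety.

Resolving the block weight along and normal to the plane and applying the Mohr–Coulomb strength on the joint:
N' = W cosα − U − V sinα = 486·cos37.6° − 60 − 12·sin37.6° = 317.7 kN/m
Driving force T = W sinα + V cosα = 486·sin37.6° + 12·cos37.6° = 306.0 kN/m
Resisting force R = c_j·L + N'·tanφ = 24·7.7 + 317.7·tan23.6° = 184.8 + 138.8 = 323.6 kN/m
FS = R / T = 323.6 / 306.0 = 1.057

FS = 1.06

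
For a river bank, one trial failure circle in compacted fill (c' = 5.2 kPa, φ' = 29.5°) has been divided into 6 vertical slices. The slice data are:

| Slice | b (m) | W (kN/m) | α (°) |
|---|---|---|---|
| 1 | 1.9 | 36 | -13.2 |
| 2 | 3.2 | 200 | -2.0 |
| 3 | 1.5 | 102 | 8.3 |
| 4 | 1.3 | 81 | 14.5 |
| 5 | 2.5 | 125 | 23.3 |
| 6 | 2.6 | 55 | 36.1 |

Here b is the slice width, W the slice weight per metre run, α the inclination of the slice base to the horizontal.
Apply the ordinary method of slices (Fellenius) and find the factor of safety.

Ordinary method of slices: FS = Σ[c'·Δl_i + (W_i cosα_i)·tanφ'] / Σ W_i sinα_i, with Δl_i = b_i / cosα_i.
Slice 1: Δl = 1.9/cos(-13.2°) = 1.952 m; N'_1 = 36·cos(-13.2°) = 35.0; c'Δl = 10.15; W sinα = -8.2
Slice 2: Δl = 3.2/cos(-2.0°) = 3.202 m; N'_2 = 200·cos(-2.0°) = 199.9; c'Δl = 16.65; W sinα = -7.0
Slice 3: Δl = 1.5/cos8.3° = 1.516 m; N'_3 = 102·cos8.3° = 100.9; c'Δl = 7.88; W sinα = 14.7
Slice 4: Δl = 1.3/cos14.5° = 1.343 m; N'_4 = 81·cos14.5° = 78.4; c'Δl = 6.98; W sinα = 20.3
Slice 5: Δl = 2.5/cos23.3° = 2.722 m; N'_5 = 125·cos23.3° = 114.8; c'Δl = 14.15; W sinα = 49.4
Slice 6: Δl = 2.6/cos36.1° = 3.218 m; N'_6 = 55·cos36.1° = 44.4; c'Δl = 16.73; W sinα = 32.4
Σc'Δl = 72.6 kN/m; ΣN' = 573.5 kN/m; ΣW sinα = 101.7 kN/m
Resisting = 72.6 + 573.5·tan29.5° = 72.6 + 324.5 = 397.0 kN/m
FS = 397.0 / 101.7 = 3.906

FS = 3.91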